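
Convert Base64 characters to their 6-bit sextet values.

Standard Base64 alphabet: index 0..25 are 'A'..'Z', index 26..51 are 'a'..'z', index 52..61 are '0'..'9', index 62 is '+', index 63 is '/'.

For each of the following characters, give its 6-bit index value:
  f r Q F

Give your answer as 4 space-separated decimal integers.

Answer: 31 43 16 5

Derivation:
'f': a..z range, 26 + ord('f') − ord('a') = 31
'r': a..z range, 26 + ord('r') − ord('a') = 43
'Q': A..Z range, ord('Q') − ord('A') = 16
'F': A..Z range, ord('F') − ord('A') = 5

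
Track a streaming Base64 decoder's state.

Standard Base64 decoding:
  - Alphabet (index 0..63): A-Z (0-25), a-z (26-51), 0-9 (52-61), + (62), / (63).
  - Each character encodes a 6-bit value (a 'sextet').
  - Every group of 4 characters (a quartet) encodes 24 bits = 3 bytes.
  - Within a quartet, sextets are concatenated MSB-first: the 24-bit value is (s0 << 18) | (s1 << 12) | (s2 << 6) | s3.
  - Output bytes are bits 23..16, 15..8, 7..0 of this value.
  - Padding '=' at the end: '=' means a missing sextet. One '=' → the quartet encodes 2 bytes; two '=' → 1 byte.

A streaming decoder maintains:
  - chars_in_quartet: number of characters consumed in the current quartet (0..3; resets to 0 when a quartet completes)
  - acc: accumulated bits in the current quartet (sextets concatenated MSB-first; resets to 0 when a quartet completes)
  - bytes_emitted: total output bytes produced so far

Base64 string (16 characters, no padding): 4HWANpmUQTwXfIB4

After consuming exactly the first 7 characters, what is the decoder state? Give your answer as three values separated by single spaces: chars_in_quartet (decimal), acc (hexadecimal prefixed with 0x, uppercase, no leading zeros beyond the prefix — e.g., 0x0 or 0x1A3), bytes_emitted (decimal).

Answer: 3 0xDA66 3

Derivation:
After char 0 ('4'=56): chars_in_quartet=1 acc=0x38 bytes_emitted=0
After char 1 ('H'=7): chars_in_quartet=2 acc=0xE07 bytes_emitted=0
After char 2 ('W'=22): chars_in_quartet=3 acc=0x381D6 bytes_emitted=0
After char 3 ('A'=0): chars_in_quartet=4 acc=0xE07580 -> emit E0 75 80, reset; bytes_emitted=3
After char 4 ('N'=13): chars_in_quartet=1 acc=0xD bytes_emitted=3
After char 5 ('p'=41): chars_in_quartet=2 acc=0x369 bytes_emitted=3
After char 6 ('m'=38): chars_in_quartet=3 acc=0xDA66 bytes_emitted=3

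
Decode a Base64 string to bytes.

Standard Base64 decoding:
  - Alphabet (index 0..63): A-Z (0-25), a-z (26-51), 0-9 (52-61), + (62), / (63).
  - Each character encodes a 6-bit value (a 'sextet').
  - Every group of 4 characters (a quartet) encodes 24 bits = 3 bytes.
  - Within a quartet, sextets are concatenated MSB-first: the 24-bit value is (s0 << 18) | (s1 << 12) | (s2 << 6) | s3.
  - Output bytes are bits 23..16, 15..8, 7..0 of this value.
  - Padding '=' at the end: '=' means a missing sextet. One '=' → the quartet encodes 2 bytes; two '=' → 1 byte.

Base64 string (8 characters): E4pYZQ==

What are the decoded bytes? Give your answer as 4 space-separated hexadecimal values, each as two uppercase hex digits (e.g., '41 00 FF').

Answer: 13 8A 58 65

Derivation:
After char 0 ('E'=4): chars_in_quartet=1 acc=0x4 bytes_emitted=0
After char 1 ('4'=56): chars_in_quartet=2 acc=0x138 bytes_emitted=0
After char 2 ('p'=41): chars_in_quartet=3 acc=0x4E29 bytes_emitted=0
After char 3 ('Y'=24): chars_in_quartet=4 acc=0x138A58 -> emit 13 8A 58, reset; bytes_emitted=3
After char 4 ('Z'=25): chars_in_quartet=1 acc=0x19 bytes_emitted=3
After char 5 ('Q'=16): chars_in_quartet=2 acc=0x650 bytes_emitted=3
Padding '==': partial quartet acc=0x650 -> emit 65; bytes_emitted=4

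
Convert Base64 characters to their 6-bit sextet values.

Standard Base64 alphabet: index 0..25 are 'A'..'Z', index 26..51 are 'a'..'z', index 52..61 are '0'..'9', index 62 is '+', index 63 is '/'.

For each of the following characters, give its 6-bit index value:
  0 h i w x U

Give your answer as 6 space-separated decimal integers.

Answer: 52 33 34 48 49 20

Derivation:
'0': 0..9 range, 52 + ord('0') − ord('0') = 52
'h': a..z range, 26 + ord('h') − ord('a') = 33
'i': a..z range, 26 + ord('i') − ord('a') = 34
'w': a..z range, 26 + ord('w') − ord('a') = 48
'x': a..z range, 26 + ord('x') − ord('a') = 49
'U': A..Z range, ord('U') − ord('A') = 20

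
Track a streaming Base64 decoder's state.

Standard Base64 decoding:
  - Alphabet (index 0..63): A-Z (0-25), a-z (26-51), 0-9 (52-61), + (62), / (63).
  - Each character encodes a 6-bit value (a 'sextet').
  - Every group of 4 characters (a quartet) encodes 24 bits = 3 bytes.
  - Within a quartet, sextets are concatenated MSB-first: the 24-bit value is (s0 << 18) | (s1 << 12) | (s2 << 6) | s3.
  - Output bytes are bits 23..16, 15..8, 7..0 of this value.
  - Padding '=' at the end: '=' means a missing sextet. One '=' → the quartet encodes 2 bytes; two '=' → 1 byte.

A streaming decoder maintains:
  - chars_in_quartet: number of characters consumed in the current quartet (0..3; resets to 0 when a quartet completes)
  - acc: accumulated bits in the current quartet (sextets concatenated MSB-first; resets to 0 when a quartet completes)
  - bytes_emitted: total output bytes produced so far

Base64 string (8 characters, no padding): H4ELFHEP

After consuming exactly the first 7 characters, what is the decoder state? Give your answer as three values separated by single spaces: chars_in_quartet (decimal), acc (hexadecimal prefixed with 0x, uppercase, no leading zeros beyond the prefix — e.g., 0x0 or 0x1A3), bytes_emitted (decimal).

After char 0 ('H'=7): chars_in_quartet=1 acc=0x7 bytes_emitted=0
After char 1 ('4'=56): chars_in_quartet=2 acc=0x1F8 bytes_emitted=0
After char 2 ('E'=4): chars_in_quartet=3 acc=0x7E04 bytes_emitted=0
After char 3 ('L'=11): chars_in_quartet=4 acc=0x1F810B -> emit 1F 81 0B, reset; bytes_emitted=3
After char 4 ('F'=5): chars_in_quartet=1 acc=0x5 bytes_emitted=3
After char 5 ('H'=7): chars_in_quartet=2 acc=0x147 bytes_emitted=3
After char 6 ('E'=4): chars_in_quartet=3 acc=0x51C4 bytes_emitted=3

Answer: 3 0x51C4 3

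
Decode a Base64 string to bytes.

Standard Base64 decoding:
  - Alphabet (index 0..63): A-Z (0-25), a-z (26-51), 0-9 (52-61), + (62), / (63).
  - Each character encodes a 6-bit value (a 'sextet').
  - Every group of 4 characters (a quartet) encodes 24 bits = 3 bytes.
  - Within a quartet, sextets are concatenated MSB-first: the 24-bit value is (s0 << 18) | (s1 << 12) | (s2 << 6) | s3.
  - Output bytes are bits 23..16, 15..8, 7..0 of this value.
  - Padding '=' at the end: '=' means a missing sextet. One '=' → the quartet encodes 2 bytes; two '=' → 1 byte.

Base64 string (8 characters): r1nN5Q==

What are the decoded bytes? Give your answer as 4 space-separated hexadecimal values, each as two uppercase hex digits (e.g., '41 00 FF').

After char 0 ('r'=43): chars_in_quartet=1 acc=0x2B bytes_emitted=0
After char 1 ('1'=53): chars_in_quartet=2 acc=0xAF5 bytes_emitted=0
After char 2 ('n'=39): chars_in_quartet=3 acc=0x2BD67 bytes_emitted=0
After char 3 ('N'=13): chars_in_quartet=4 acc=0xAF59CD -> emit AF 59 CD, reset; bytes_emitted=3
After char 4 ('5'=57): chars_in_quartet=1 acc=0x39 bytes_emitted=3
After char 5 ('Q'=16): chars_in_quartet=2 acc=0xE50 bytes_emitted=3
Padding '==': partial quartet acc=0xE50 -> emit E5; bytes_emitted=4

Answer: AF 59 CD E5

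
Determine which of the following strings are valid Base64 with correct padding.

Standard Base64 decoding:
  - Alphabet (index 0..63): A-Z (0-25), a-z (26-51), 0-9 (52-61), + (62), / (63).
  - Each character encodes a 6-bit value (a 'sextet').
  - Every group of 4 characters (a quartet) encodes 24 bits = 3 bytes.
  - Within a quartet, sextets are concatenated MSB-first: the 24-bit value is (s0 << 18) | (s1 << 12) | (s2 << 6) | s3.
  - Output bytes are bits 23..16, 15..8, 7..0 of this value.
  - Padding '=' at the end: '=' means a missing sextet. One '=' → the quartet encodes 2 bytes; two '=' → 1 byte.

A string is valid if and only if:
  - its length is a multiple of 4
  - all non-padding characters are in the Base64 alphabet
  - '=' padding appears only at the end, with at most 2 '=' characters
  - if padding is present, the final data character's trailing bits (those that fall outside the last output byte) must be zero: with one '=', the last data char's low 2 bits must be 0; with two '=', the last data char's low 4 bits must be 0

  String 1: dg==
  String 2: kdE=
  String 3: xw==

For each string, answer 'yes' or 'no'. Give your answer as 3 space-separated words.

Answer: yes yes yes

Derivation:
String 1: 'dg==' → valid
String 2: 'kdE=' → valid
String 3: 'xw==' → valid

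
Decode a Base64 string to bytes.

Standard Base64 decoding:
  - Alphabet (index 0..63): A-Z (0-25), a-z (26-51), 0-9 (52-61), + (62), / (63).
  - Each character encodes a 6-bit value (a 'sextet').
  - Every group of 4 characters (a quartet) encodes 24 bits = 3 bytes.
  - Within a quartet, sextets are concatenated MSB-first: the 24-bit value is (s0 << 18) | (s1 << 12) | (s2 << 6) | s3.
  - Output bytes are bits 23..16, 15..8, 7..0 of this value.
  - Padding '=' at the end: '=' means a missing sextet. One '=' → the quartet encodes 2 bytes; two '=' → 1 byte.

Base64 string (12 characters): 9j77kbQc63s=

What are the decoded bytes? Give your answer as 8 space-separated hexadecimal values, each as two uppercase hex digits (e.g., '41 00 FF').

Answer: F6 3E FB 91 B4 1C EB 7B

Derivation:
After char 0 ('9'=61): chars_in_quartet=1 acc=0x3D bytes_emitted=0
After char 1 ('j'=35): chars_in_quartet=2 acc=0xF63 bytes_emitted=0
After char 2 ('7'=59): chars_in_quartet=3 acc=0x3D8FB bytes_emitted=0
After char 3 ('7'=59): chars_in_quartet=4 acc=0xF63EFB -> emit F6 3E FB, reset; bytes_emitted=3
After char 4 ('k'=36): chars_in_quartet=1 acc=0x24 bytes_emitted=3
After char 5 ('b'=27): chars_in_quartet=2 acc=0x91B bytes_emitted=3
After char 6 ('Q'=16): chars_in_quartet=3 acc=0x246D0 bytes_emitted=3
After char 7 ('c'=28): chars_in_quartet=4 acc=0x91B41C -> emit 91 B4 1C, reset; bytes_emitted=6
After char 8 ('6'=58): chars_in_quartet=1 acc=0x3A bytes_emitted=6
After char 9 ('3'=55): chars_in_quartet=2 acc=0xEB7 bytes_emitted=6
After char 10 ('s'=44): chars_in_quartet=3 acc=0x3ADEC bytes_emitted=6
Padding '=': partial quartet acc=0x3ADEC -> emit EB 7B; bytes_emitted=8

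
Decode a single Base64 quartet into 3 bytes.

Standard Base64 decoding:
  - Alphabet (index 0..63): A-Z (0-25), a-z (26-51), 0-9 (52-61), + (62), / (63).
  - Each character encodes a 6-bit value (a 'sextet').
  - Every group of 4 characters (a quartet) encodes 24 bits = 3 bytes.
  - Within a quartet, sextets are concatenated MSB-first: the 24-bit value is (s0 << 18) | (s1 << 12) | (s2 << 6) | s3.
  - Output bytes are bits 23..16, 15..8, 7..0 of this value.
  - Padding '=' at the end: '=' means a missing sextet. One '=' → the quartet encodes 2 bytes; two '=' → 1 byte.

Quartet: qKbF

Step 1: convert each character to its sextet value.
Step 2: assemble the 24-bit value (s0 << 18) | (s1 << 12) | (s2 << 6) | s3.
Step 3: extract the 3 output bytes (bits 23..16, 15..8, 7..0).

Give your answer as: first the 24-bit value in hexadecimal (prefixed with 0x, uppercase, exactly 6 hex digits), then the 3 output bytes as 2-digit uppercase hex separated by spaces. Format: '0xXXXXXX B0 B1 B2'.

Answer: 0xA8A6C5 A8 A6 C5

Derivation:
Sextets: q=42, K=10, b=27, F=5
24-bit: (42<<18) | (10<<12) | (27<<6) | 5
      = 0xA80000 | 0x00A000 | 0x0006C0 | 0x000005
      = 0xA8A6C5
Bytes: (v>>16)&0xFF=A8, (v>>8)&0xFF=A6, v&0xFF=C5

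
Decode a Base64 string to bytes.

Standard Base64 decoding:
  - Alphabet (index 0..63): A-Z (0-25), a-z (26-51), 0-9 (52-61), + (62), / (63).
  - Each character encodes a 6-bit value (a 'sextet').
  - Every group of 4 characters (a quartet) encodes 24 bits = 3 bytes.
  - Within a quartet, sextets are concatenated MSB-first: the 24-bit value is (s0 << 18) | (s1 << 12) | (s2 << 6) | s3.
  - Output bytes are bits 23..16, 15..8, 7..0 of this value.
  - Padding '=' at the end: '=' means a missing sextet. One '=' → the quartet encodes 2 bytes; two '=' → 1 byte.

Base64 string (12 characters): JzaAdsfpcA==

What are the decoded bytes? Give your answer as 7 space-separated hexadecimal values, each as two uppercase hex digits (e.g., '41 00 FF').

Answer: 27 36 80 76 C7 E9 70

Derivation:
After char 0 ('J'=9): chars_in_quartet=1 acc=0x9 bytes_emitted=0
After char 1 ('z'=51): chars_in_quartet=2 acc=0x273 bytes_emitted=0
After char 2 ('a'=26): chars_in_quartet=3 acc=0x9CDA bytes_emitted=0
After char 3 ('A'=0): chars_in_quartet=4 acc=0x273680 -> emit 27 36 80, reset; bytes_emitted=3
After char 4 ('d'=29): chars_in_quartet=1 acc=0x1D bytes_emitted=3
After char 5 ('s'=44): chars_in_quartet=2 acc=0x76C bytes_emitted=3
After char 6 ('f'=31): chars_in_quartet=3 acc=0x1DB1F bytes_emitted=3
After char 7 ('p'=41): chars_in_quartet=4 acc=0x76C7E9 -> emit 76 C7 E9, reset; bytes_emitted=6
After char 8 ('c'=28): chars_in_quartet=1 acc=0x1C bytes_emitted=6
After char 9 ('A'=0): chars_in_quartet=2 acc=0x700 bytes_emitted=6
Padding '==': partial quartet acc=0x700 -> emit 70; bytes_emitted=7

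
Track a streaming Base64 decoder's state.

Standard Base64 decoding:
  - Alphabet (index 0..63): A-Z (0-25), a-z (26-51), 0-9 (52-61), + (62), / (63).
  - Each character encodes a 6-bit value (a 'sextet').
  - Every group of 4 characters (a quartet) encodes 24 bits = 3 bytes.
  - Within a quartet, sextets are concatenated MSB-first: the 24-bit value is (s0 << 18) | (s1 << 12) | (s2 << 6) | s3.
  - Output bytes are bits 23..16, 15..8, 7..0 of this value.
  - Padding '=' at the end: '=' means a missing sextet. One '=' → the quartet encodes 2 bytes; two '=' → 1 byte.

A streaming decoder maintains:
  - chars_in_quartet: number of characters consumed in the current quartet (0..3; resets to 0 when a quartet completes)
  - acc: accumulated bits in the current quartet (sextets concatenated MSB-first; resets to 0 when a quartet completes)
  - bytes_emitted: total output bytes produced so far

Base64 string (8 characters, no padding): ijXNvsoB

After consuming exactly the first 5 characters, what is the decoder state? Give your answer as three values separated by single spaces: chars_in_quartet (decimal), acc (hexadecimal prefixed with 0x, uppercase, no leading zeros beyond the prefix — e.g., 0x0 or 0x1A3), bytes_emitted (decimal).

After char 0 ('i'=34): chars_in_quartet=1 acc=0x22 bytes_emitted=0
After char 1 ('j'=35): chars_in_quartet=2 acc=0x8A3 bytes_emitted=0
After char 2 ('X'=23): chars_in_quartet=3 acc=0x228D7 bytes_emitted=0
After char 3 ('N'=13): chars_in_quartet=4 acc=0x8A35CD -> emit 8A 35 CD, reset; bytes_emitted=3
After char 4 ('v'=47): chars_in_quartet=1 acc=0x2F bytes_emitted=3

Answer: 1 0x2F 3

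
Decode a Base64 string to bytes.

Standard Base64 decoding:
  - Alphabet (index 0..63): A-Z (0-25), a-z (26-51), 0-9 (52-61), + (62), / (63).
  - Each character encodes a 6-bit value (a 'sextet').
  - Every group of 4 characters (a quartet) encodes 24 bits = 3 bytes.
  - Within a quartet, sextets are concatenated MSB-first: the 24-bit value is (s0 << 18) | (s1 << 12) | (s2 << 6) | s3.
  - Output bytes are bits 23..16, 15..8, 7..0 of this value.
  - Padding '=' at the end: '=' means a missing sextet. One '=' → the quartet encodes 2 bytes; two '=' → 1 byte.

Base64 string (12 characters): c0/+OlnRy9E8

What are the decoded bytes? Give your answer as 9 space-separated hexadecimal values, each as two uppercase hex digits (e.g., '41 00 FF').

Answer: 73 4F FE 3A 59 D1 CB D1 3C

Derivation:
After char 0 ('c'=28): chars_in_quartet=1 acc=0x1C bytes_emitted=0
After char 1 ('0'=52): chars_in_quartet=2 acc=0x734 bytes_emitted=0
After char 2 ('/'=63): chars_in_quartet=3 acc=0x1CD3F bytes_emitted=0
After char 3 ('+'=62): chars_in_quartet=4 acc=0x734FFE -> emit 73 4F FE, reset; bytes_emitted=3
After char 4 ('O'=14): chars_in_quartet=1 acc=0xE bytes_emitted=3
After char 5 ('l'=37): chars_in_quartet=2 acc=0x3A5 bytes_emitted=3
After char 6 ('n'=39): chars_in_quartet=3 acc=0xE967 bytes_emitted=3
After char 7 ('R'=17): chars_in_quartet=4 acc=0x3A59D1 -> emit 3A 59 D1, reset; bytes_emitted=6
After char 8 ('y'=50): chars_in_quartet=1 acc=0x32 bytes_emitted=6
After char 9 ('9'=61): chars_in_quartet=2 acc=0xCBD bytes_emitted=6
After char 10 ('E'=4): chars_in_quartet=3 acc=0x32F44 bytes_emitted=6
After char 11 ('8'=60): chars_in_quartet=4 acc=0xCBD13C -> emit CB D1 3C, reset; bytes_emitted=9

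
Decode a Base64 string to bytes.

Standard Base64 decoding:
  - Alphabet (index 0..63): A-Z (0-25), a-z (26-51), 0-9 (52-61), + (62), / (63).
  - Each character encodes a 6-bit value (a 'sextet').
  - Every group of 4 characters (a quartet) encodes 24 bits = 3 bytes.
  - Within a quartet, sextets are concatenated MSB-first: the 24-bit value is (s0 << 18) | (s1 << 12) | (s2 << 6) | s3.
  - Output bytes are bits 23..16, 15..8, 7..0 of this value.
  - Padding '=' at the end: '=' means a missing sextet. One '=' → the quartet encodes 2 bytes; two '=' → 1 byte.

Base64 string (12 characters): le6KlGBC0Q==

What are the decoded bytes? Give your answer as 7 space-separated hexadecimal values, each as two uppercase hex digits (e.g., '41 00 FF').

After char 0 ('l'=37): chars_in_quartet=1 acc=0x25 bytes_emitted=0
After char 1 ('e'=30): chars_in_quartet=2 acc=0x95E bytes_emitted=0
After char 2 ('6'=58): chars_in_quartet=3 acc=0x257BA bytes_emitted=0
After char 3 ('K'=10): chars_in_quartet=4 acc=0x95EE8A -> emit 95 EE 8A, reset; bytes_emitted=3
After char 4 ('l'=37): chars_in_quartet=1 acc=0x25 bytes_emitted=3
After char 5 ('G'=6): chars_in_quartet=2 acc=0x946 bytes_emitted=3
After char 6 ('B'=1): chars_in_quartet=3 acc=0x25181 bytes_emitted=3
After char 7 ('C'=2): chars_in_quartet=4 acc=0x946042 -> emit 94 60 42, reset; bytes_emitted=6
After char 8 ('0'=52): chars_in_quartet=1 acc=0x34 bytes_emitted=6
After char 9 ('Q'=16): chars_in_quartet=2 acc=0xD10 bytes_emitted=6
Padding '==': partial quartet acc=0xD10 -> emit D1; bytes_emitted=7

Answer: 95 EE 8A 94 60 42 D1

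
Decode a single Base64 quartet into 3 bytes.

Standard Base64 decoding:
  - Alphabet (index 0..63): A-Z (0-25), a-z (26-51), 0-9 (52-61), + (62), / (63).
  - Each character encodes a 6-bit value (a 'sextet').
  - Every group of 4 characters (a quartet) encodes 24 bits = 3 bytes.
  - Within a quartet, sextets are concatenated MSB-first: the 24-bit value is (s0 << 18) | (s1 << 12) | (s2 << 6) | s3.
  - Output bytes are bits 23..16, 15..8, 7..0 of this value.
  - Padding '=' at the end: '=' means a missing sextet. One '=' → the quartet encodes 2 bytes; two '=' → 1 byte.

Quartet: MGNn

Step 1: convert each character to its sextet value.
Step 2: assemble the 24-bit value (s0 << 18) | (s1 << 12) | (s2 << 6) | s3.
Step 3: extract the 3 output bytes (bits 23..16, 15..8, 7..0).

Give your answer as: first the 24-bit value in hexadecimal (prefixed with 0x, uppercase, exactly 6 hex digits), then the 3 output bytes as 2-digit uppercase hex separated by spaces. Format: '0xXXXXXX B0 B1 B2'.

Sextets: M=12, G=6, N=13, n=39
24-bit: (12<<18) | (6<<12) | (13<<6) | 39
      = 0x300000 | 0x006000 | 0x000340 | 0x000027
      = 0x306367
Bytes: (v>>16)&0xFF=30, (v>>8)&0xFF=63, v&0xFF=67

Answer: 0x306367 30 63 67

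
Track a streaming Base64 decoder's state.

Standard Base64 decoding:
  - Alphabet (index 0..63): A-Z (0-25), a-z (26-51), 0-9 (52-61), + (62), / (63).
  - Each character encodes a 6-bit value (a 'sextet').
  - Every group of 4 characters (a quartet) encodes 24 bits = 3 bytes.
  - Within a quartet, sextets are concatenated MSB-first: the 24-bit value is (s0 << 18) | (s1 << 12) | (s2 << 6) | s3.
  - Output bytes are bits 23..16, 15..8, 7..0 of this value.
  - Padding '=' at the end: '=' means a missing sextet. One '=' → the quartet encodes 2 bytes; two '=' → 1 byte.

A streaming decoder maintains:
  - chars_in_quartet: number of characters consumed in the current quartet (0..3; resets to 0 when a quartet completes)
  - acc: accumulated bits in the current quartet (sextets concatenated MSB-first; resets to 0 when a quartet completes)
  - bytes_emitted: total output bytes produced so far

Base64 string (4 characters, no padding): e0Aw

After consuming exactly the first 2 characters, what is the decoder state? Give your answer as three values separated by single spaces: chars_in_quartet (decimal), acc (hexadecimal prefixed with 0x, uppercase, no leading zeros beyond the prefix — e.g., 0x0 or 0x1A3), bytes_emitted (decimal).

Answer: 2 0x7B4 0

Derivation:
After char 0 ('e'=30): chars_in_quartet=1 acc=0x1E bytes_emitted=0
After char 1 ('0'=52): chars_in_quartet=2 acc=0x7B4 bytes_emitted=0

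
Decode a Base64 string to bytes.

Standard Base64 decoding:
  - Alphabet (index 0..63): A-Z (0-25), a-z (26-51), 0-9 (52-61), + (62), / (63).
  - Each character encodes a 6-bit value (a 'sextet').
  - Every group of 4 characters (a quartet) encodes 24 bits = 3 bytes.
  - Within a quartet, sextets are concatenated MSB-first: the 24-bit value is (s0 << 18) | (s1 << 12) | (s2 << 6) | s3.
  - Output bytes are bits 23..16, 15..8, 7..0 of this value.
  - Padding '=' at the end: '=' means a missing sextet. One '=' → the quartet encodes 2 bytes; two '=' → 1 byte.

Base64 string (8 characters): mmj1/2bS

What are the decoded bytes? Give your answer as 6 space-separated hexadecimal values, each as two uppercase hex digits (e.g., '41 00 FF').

After char 0 ('m'=38): chars_in_quartet=1 acc=0x26 bytes_emitted=0
After char 1 ('m'=38): chars_in_quartet=2 acc=0x9A6 bytes_emitted=0
After char 2 ('j'=35): chars_in_quartet=3 acc=0x269A3 bytes_emitted=0
After char 3 ('1'=53): chars_in_quartet=4 acc=0x9A68F5 -> emit 9A 68 F5, reset; bytes_emitted=3
After char 4 ('/'=63): chars_in_quartet=1 acc=0x3F bytes_emitted=3
After char 5 ('2'=54): chars_in_quartet=2 acc=0xFF6 bytes_emitted=3
After char 6 ('b'=27): chars_in_quartet=3 acc=0x3FD9B bytes_emitted=3
After char 7 ('S'=18): chars_in_quartet=4 acc=0xFF66D2 -> emit FF 66 D2, reset; bytes_emitted=6

Answer: 9A 68 F5 FF 66 D2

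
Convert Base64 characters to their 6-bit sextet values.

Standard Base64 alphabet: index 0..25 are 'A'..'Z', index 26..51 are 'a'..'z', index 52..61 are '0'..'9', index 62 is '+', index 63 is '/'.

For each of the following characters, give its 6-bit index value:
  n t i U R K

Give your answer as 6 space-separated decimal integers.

Answer: 39 45 34 20 17 10

Derivation:
'n': a..z range, 26 + ord('n') − ord('a') = 39
't': a..z range, 26 + ord('t') − ord('a') = 45
'i': a..z range, 26 + ord('i') − ord('a') = 34
'U': A..Z range, ord('U') − ord('A') = 20
'R': A..Z range, ord('R') − ord('A') = 17
'K': A..Z range, ord('K') − ord('A') = 10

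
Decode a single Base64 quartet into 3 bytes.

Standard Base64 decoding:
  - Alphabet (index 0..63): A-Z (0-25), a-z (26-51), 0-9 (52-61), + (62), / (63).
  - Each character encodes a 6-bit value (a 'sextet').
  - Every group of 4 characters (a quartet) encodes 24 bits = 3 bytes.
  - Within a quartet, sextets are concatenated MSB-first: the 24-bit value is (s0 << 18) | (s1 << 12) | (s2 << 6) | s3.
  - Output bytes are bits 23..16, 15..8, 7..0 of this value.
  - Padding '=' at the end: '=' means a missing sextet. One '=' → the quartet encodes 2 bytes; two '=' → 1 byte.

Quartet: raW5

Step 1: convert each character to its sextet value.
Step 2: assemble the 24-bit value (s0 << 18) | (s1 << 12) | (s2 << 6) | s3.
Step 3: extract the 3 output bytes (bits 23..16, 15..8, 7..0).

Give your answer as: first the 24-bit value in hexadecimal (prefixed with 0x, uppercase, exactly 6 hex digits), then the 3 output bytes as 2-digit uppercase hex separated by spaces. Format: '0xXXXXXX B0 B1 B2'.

Sextets: r=43, a=26, W=22, 5=57
24-bit: (43<<18) | (26<<12) | (22<<6) | 57
      = 0xAC0000 | 0x01A000 | 0x000580 | 0x000039
      = 0xADA5B9
Bytes: (v>>16)&0xFF=AD, (v>>8)&0xFF=A5, v&0xFF=B9

Answer: 0xADA5B9 AD A5 B9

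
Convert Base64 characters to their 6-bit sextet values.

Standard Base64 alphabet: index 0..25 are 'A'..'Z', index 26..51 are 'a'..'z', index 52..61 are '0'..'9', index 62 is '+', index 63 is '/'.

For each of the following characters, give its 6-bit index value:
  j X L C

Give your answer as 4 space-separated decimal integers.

Answer: 35 23 11 2

Derivation:
'j': a..z range, 26 + ord('j') − ord('a') = 35
'X': A..Z range, ord('X') − ord('A') = 23
'L': A..Z range, ord('L') − ord('A') = 11
'C': A..Z range, ord('C') − ord('A') = 2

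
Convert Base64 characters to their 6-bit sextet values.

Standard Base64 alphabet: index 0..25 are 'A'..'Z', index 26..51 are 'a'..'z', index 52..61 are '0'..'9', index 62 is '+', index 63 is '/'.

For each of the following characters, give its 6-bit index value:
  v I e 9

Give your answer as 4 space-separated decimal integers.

'v': a..z range, 26 + ord('v') − ord('a') = 47
'I': A..Z range, ord('I') − ord('A') = 8
'e': a..z range, 26 + ord('e') − ord('a') = 30
'9': 0..9 range, 52 + ord('9') − ord('0') = 61

Answer: 47 8 30 61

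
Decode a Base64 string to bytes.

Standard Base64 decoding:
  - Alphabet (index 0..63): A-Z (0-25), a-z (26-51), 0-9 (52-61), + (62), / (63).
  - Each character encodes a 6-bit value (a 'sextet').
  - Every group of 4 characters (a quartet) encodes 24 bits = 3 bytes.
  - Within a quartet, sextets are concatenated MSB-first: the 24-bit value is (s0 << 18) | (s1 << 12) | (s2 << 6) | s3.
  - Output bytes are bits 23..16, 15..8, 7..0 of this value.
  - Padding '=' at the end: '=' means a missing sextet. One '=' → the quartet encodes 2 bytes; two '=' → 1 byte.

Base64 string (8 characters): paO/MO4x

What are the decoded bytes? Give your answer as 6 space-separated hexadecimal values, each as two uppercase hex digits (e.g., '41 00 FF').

Answer: A5 A3 BF 30 EE 31

Derivation:
After char 0 ('p'=41): chars_in_quartet=1 acc=0x29 bytes_emitted=0
After char 1 ('a'=26): chars_in_quartet=2 acc=0xA5A bytes_emitted=0
After char 2 ('O'=14): chars_in_quartet=3 acc=0x2968E bytes_emitted=0
After char 3 ('/'=63): chars_in_quartet=4 acc=0xA5A3BF -> emit A5 A3 BF, reset; bytes_emitted=3
After char 4 ('M'=12): chars_in_quartet=1 acc=0xC bytes_emitted=3
After char 5 ('O'=14): chars_in_quartet=2 acc=0x30E bytes_emitted=3
After char 6 ('4'=56): chars_in_quartet=3 acc=0xC3B8 bytes_emitted=3
After char 7 ('x'=49): chars_in_quartet=4 acc=0x30EE31 -> emit 30 EE 31, reset; bytes_emitted=6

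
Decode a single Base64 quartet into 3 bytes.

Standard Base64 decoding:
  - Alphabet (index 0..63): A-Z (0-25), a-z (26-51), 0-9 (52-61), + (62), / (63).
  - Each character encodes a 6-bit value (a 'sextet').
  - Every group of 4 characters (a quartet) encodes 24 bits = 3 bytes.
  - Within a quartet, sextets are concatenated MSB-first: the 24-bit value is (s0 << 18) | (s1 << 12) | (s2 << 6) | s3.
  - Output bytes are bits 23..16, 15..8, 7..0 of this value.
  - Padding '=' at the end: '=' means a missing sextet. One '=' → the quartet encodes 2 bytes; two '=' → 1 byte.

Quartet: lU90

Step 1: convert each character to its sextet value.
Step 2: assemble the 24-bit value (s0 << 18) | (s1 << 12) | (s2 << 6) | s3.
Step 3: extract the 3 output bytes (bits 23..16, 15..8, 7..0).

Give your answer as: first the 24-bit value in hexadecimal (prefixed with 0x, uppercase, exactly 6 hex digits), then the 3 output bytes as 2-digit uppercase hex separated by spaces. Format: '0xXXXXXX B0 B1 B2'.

Sextets: l=37, U=20, 9=61, 0=52
24-bit: (37<<18) | (20<<12) | (61<<6) | 52
      = 0x940000 | 0x014000 | 0x000F40 | 0x000034
      = 0x954F74
Bytes: (v>>16)&0xFF=95, (v>>8)&0xFF=4F, v&0xFF=74

Answer: 0x954F74 95 4F 74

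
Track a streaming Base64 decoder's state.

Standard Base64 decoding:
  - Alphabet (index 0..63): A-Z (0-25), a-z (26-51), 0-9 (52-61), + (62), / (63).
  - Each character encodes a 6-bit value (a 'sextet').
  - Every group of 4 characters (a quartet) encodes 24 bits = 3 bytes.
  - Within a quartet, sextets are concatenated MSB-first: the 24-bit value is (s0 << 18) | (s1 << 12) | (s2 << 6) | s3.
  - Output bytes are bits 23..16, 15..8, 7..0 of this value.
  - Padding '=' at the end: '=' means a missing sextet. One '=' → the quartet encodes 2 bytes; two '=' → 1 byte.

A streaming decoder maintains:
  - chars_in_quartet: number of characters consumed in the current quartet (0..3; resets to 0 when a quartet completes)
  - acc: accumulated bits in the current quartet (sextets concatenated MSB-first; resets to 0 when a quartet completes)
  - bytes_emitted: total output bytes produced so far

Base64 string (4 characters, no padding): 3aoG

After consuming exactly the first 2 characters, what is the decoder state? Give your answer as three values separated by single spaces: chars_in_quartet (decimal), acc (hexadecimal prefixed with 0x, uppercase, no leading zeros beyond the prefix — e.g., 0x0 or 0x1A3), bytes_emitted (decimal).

After char 0 ('3'=55): chars_in_quartet=1 acc=0x37 bytes_emitted=0
After char 1 ('a'=26): chars_in_quartet=2 acc=0xDDA bytes_emitted=0

Answer: 2 0xDDA 0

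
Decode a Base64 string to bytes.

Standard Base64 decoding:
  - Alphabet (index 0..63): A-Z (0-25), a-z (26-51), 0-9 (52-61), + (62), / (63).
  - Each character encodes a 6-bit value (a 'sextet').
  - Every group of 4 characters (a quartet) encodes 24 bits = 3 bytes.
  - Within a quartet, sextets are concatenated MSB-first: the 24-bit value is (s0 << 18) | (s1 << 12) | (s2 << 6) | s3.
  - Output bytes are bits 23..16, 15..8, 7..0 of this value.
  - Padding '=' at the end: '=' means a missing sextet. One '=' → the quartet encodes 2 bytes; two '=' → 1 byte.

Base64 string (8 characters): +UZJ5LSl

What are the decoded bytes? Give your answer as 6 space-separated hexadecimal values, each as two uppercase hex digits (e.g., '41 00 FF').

After char 0 ('+'=62): chars_in_quartet=1 acc=0x3E bytes_emitted=0
After char 1 ('U'=20): chars_in_quartet=2 acc=0xF94 bytes_emitted=0
After char 2 ('Z'=25): chars_in_quartet=3 acc=0x3E519 bytes_emitted=0
After char 3 ('J'=9): chars_in_quartet=4 acc=0xF94649 -> emit F9 46 49, reset; bytes_emitted=3
After char 4 ('5'=57): chars_in_quartet=1 acc=0x39 bytes_emitted=3
After char 5 ('L'=11): chars_in_quartet=2 acc=0xE4B bytes_emitted=3
After char 6 ('S'=18): chars_in_quartet=3 acc=0x392D2 bytes_emitted=3
After char 7 ('l'=37): chars_in_quartet=4 acc=0xE4B4A5 -> emit E4 B4 A5, reset; bytes_emitted=6

Answer: F9 46 49 E4 B4 A5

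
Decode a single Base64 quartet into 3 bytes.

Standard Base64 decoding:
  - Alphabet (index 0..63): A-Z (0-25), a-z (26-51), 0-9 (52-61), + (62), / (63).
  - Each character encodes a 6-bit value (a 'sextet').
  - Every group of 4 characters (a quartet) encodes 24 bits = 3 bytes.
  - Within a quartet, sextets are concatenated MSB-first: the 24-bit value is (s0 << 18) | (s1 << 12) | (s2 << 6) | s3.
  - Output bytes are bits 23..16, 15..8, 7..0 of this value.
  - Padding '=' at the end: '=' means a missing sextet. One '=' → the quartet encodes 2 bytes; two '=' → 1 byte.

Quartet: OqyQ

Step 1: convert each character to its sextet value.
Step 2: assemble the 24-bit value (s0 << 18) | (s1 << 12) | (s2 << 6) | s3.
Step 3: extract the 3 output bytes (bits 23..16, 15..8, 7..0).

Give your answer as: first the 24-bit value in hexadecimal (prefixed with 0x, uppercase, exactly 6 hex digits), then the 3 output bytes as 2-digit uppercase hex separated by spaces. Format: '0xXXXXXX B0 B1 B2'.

Sextets: O=14, q=42, y=50, Q=16
24-bit: (14<<18) | (42<<12) | (50<<6) | 16
      = 0x380000 | 0x02A000 | 0x000C80 | 0x000010
      = 0x3AAC90
Bytes: (v>>16)&0xFF=3A, (v>>8)&0xFF=AC, v&0xFF=90

Answer: 0x3AAC90 3A AC 90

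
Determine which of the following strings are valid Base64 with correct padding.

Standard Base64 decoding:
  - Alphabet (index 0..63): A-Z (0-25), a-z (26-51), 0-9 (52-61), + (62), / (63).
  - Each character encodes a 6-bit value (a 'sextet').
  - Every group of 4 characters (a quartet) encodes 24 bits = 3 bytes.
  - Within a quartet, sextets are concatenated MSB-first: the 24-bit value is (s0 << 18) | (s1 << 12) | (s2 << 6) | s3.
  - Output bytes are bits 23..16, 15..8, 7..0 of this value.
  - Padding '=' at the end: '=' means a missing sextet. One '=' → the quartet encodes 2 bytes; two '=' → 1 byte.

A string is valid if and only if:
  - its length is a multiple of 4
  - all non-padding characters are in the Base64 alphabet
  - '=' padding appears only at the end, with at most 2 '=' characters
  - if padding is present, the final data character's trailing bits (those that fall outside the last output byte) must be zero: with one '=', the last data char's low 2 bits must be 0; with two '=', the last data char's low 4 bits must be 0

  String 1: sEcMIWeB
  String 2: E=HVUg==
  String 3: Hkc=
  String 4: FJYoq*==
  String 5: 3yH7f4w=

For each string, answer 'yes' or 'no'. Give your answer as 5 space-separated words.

Answer: yes no yes no yes

Derivation:
String 1: 'sEcMIWeB' → valid
String 2: 'E=HVUg==' → invalid (bad char(s): ['=']; '=' in middle)
String 3: 'Hkc=' → valid
String 4: 'FJYoq*==' → invalid (bad char(s): ['*'])
String 5: '3yH7f4w=' → valid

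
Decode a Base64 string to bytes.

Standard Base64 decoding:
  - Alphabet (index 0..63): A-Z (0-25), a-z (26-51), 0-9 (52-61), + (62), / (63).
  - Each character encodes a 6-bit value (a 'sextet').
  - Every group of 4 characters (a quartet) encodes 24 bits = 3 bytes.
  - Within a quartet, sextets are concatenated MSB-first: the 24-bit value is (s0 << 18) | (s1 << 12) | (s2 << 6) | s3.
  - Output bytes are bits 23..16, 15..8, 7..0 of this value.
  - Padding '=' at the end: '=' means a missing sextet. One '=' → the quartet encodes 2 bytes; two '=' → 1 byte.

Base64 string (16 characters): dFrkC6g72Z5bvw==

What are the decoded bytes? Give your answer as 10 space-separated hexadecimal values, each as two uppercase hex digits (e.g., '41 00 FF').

Answer: 74 5A E4 0B A8 3B D9 9E 5B BF

Derivation:
After char 0 ('d'=29): chars_in_quartet=1 acc=0x1D bytes_emitted=0
After char 1 ('F'=5): chars_in_quartet=2 acc=0x745 bytes_emitted=0
After char 2 ('r'=43): chars_in_quartet=3 acc=0x1D16B bytes_emitted=0
After char 3 ('k'=36): chars_in_quartet=4 acc=0x745AE4 -> emit 74 5A E4, reset; bytes_emitted=3
After char 4 ('C'=2): chars_in_quartet=1 acc=0x2 bytes_emitted=3
After char 5 ('6'=58): chars_in_quartet=2 acc=0xBA bytes_emitted=3
After char 6 ('g'=32): chars_in_quartet=3 acc=0x2EA0 bytes_emitted=3
After char 7 ('7'=59): chars_in_quartet=4 acc=0xBA83B -> emit 0B A8 3B, reset; bytes_emitted=6
After char 8 ('2'=54): chars_in_quartet=1 acc=0x36 bytes_emitted=6
After char 9 ('Z'=25): chars_in_quartet=2 acc=0xD99 bytes_emitted=6
After char 10 ('5'=57): chars_in_quartet=3 acc=0x36679 bytes_emitted=6
After char 11 ('b'=27): chars_in_quartet=4 acc=0xD99E5B -> emit D9 9E 5B, reset; bytes_emitted=9
After char 12 ('v'=47): chars_in_quartet=1 acc=0x2F bytes_emitted=9
After char 13 ('w'=48): chars_in_quartet=2 acc=0xBF0 bytes_emitted=9
Padding '==': partial quartet acc=0xBF0 -> emit BF; bytes_emitted=10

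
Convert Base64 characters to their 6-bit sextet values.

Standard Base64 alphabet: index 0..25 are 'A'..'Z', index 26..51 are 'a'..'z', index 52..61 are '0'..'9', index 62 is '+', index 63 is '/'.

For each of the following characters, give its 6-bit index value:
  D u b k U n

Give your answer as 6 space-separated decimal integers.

Answer: 3 46 27 36 20 39

Derivation:
'D': A..Z range, ord('D') − ord('A') = 3
'u': a..z range, 26 + ord('u') − ord('a') = 46
'b': a..z range, 26 + ord('b') − ord('a') = 27
'k': a..z range, 26 + ord('k') − ord('a') = 36
'U': A..Z range, ord('U') − ord('A') = 20
'n': a..z range, 26 + ord('n') − ord('a') = 39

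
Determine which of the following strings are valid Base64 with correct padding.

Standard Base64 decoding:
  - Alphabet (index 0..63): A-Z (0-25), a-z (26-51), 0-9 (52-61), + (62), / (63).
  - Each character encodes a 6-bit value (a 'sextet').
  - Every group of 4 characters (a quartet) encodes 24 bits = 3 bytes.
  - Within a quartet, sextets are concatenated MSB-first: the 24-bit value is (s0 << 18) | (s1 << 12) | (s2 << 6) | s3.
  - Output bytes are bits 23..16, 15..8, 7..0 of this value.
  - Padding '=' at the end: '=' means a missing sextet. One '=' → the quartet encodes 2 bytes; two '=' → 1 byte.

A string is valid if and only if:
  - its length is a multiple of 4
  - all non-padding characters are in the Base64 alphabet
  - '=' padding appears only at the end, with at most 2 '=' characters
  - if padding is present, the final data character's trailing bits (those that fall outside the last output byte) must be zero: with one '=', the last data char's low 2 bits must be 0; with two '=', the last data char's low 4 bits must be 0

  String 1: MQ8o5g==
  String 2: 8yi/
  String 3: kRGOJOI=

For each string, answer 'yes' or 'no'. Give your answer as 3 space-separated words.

String 1: 'MQ8o5g==' → valid
String 2: '8yi/' → valid
String 3: 'kRGOJOI=' → valid

Answer: yes yes yes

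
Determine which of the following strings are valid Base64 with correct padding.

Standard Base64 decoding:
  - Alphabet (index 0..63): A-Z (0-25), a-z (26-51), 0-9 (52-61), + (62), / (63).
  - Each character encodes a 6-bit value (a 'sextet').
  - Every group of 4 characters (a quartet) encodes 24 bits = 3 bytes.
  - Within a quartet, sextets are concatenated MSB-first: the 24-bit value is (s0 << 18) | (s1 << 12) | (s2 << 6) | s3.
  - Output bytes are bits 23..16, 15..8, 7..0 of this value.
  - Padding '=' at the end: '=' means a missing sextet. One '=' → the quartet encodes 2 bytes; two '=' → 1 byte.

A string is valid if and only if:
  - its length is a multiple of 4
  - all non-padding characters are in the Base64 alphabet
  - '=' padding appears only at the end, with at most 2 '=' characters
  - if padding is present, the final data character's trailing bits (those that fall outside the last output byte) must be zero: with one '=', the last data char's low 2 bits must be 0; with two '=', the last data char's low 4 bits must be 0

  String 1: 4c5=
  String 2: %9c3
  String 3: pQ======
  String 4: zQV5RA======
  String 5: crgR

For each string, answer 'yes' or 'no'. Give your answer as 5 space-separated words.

String 1: '4c5=' → invalid (bad trailing bits)
String 2: '%9c3' → invalid (bad char(s): ['%'])
String 3: 'pQ======' → invalid (6 pad chars (max 2))
String 4: 'zQV5RA======' → invalid (6 pad chars (max 2))
String 5: 'crgR' → valid

Answer: no no no no yes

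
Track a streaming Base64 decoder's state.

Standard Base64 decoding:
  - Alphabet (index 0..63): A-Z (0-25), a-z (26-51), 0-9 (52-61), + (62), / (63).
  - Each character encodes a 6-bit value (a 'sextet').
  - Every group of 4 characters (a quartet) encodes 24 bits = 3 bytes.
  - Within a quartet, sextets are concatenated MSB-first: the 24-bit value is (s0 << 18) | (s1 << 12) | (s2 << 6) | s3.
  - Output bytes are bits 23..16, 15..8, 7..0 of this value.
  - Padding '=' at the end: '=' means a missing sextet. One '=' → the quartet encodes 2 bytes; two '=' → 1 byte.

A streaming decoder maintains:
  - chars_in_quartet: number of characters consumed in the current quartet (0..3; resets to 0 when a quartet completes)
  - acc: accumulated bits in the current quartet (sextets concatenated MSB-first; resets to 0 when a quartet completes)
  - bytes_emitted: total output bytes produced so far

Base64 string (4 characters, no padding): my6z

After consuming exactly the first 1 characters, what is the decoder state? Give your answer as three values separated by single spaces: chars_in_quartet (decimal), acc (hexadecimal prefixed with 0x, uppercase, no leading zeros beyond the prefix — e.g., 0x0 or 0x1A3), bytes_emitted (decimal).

After char 0 ('m'=38): chars_in_quartet=1 acc=0x26 bytes_emitted=0

Answer: 1 0x26 0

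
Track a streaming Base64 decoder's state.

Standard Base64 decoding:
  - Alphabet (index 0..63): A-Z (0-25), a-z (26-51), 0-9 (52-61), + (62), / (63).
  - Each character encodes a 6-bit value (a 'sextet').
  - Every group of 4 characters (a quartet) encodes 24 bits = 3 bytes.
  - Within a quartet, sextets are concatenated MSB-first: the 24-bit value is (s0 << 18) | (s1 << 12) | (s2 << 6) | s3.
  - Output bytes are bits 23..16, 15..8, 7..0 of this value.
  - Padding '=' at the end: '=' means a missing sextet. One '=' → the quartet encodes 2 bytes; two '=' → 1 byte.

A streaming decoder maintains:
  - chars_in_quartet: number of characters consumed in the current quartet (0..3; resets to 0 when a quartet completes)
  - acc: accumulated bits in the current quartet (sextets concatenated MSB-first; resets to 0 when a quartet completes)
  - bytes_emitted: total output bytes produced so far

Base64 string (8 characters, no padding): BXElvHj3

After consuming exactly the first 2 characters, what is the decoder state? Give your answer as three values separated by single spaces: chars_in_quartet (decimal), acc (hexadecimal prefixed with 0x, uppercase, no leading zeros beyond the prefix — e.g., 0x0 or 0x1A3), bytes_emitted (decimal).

After char 0 ('B'=1): chars_in_quartet=1 acc=0x1 bytes_emitted=0
After char 1 ('X'=23): chars_in_quartet=2 acc=0x57 bytes_emitted=0

Answer: 2 0x57 0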